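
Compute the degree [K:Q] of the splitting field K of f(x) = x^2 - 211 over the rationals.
[K:Q] = 2

The polynomial x^2 - 211 is irreducible over Q since 211 is not a perfect square. Its splitting field is Q(sqrt(211)), which has degree 2 over Q.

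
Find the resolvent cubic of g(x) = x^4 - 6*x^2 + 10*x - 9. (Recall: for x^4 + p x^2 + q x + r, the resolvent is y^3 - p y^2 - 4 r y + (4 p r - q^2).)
h(y) = y^3 + 6*y^2 + 36*y + 116

Identify coefficients: p = -6, q = 10, r = -9.
Plug into h(y) = y^3 - p y^2 - 4 r y + (4 p r - q^2):
  h(y) = y^3 - (-6) y^2 - 4*(-9) y + (4*(-6)*(-9) - (10)^2)
       = y^3 + (6) y^2 + (36) y + (116).
Simplifying: h(y) = y^3 + 6*y^2 + 36*y + 116.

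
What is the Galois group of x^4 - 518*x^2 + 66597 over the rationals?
Gal(K/Q) = V_4 (Klein four-group, Z/2Z × Z/2Z)

f factors as (x^2 - 237)(x^2 - 281), so the splitting field is K = Q(sqrt(237), sqrt(281)). The elements 237, 281, 66597 are all non-squares in Q, so sqrt(237) and sqrt(281) generate independent quadratic extensions. Thus [K:Q] = 4 and Gal(K/Q) is generated by the two order-2 automorphisms sqrt(237) ↦ -sqrt(237) and sqrt(281) ↦ -sqrt(281), giving V_4.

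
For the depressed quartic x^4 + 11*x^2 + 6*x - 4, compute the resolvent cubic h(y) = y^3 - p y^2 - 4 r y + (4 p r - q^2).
h(y) = y^3 - 11*y^2 + 16*y - 212

Identify coefficients: p = 11, q = 6, r = -4.
Plug into h(y) = y^3 - p y^2 - 4 r y + (4 p r - q^2):
  h(y) = y^3 - (11) y^2 - 4*(-4) y + (4*(11)*(-4) - (6)^2)
       = y^3 + (-11) y^2 + (16) y + (-212).
Simplifying: h(y) = y^3 - 11*y^2 + 16*y - 212.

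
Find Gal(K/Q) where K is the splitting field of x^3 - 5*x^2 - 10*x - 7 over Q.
Gal(K/Q) = S_3 (symmetric group of order 6)

Compute the discriminant of x^3 + (-5)*x^2 + (-10)*x + (-7): Δ = -4623. Since Δ is not a rational square, the Galois group is not contained in A_3; it must be the full S_3 (irreducibility of the cubic rules out anything smaller).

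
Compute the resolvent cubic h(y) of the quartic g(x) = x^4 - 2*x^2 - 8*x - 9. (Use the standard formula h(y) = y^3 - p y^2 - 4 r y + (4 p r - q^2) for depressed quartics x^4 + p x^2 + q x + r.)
h(y) = y^3 + 2*y^2 + 36*y + 8

Identify coefficients: p = -2, q = -8, r = -9.
Plug into h(y) = y^3 - p y^2 - 4 r y + (4 p r - q^2):
  h(y) = y^3 - (-2) y^2 - 4*(-9) y + (4*(-2)*(-9) - (-8)^2)
       = y^3 + (2) y^2 + (36) y + (8).
Simplifying: h(y) = y^3 + 2*y^2 + 36*y + 8.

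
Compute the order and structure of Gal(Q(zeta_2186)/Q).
|Gal(Q(zeta_2186)/Q)| = phi(2186) = 1092; group ≅ (Z/2186Z)^* ≅ Z/1092Z

The n-th cyclotomic polynomial Φ_2186(x) is the minimal polynomial of zeta_2186 over Q and has degree phi(2186) = 1092. So Q(zeta_2186) is a degree-1092 Galois extension with Galois group (Z/2186Z)^*. By CRT, (Z/2186Z)^* ≅ (Z/2Z)^* × (Z/1093Z)^*. Each prime-power unit group is (Z/2Z)^* ≅ trivial group (order 1); (Z/1093Z)^* ≅ Z/1092Z. Hence Gal(Q(zeta_2186)/Q) ≅ Z/1092Z.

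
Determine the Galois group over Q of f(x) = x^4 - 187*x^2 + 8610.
Gal(K/Q) = V_4 (Klein four-group, Z/2Z × Z/2Z)

f factors as (x^2 - 82)(x^2 - 105), so the splitting field is K = Q(sqrt(82), sqrt(105)). The elements 82, 105, 8610 are all non-squares in Q, so sqrt(82) and sqrt(105) generate independent quadratic extensions. Thus [K:Q] = 4 and Gal(K/Q) is generated by the two order-2 automorphisms sqrt(82) ↦ -sqrt(82) and sqrt(105) ↦ -sqrt(105), giving V_4.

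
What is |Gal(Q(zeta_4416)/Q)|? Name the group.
|Gal(Q(zeta_4416)/Q)| = phi(4416) = 1408; group ≅ (Z/4416Z)^* ≅ Z/2Z × Z/2Z × Z/16Z × Z/22Z

The n-th cyclotomic polynomial Φ_4416(x) is the minimal polynomial of zeta_4416 over Q and has degree phi(4416) = 1408. So Q(zeta_4416) is a degree-1408 Galois extension with Galois group (Z/4416Z)^*. By CRT, (Z/4416Z)^* ≅ (Z/64Z)^* × (Z/3Z)^* × (Z/23Z)^*. Each prime-power unit group is (Z/64Z)^* ≅ Z/2Z × Z/16Z; (Z/3Z)^* ≅ Z/2Z; (Z/23Z)^* ≅ Z/22Z. Hence Gal(Q(zeta_4416)/Q) ≅ Z/2Z × Z/2Z × Z/16Z × Z/22Z.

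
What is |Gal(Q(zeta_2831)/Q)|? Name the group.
|Gal(Q(zeta_2831)/Q)| = phi(2831) = 2664; group ≅ (Z/2831Z)^* ≅ Z/18Z × Z/148Z

The n-th cyclotomic polynomial Φ_2831(x) is the minimal polynomial of zeta_2831 over Q and has degree phi(2831) = 2664. So Q(zeta_2831) is a degree-2664 Galois extension with Galois group (Z/2831Z)^*. By CRT, (Z/2831Z)^* ≅ (Z/19Z)^* × (Z/149Z)^*. Each prime-power unit group is (Z/19Z)^* ≅ Z/18Z; (Z/149Z)^* ≅ Z/148Z. Hence Gal(Q(zeta_2831)/Q) ≅ Z/18Z × Z/148Z.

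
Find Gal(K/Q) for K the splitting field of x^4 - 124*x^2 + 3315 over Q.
Gal(K/Q) = V_4 (Klein four-group, Z/2Z × Z/2Z)

f factors as (x^2 - 39)(x^2 - 85), so the splitting field is K = Q(sqrt(39), sqrt(85)). The elements 39, 85, 3315 are all non-squares in Q, so sqrt(39) and sqrt(85) generate independent quadratic extensions. Thus [K:Q] = 4 and Gal(K/Q) is generated by the two order-2 automorphisms sqrt(39) ↦ -sqrt(39) and sqrt(85) ↦ -sqrt(85), giving V_4.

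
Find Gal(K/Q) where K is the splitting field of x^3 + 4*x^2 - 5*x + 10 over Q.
Gal(K/Q) = S_3 (symmetric group of order 6)

Compute the discriminant of x^3 + (4)*x^2 + (-5)*x + (10): Δ = -7960. Since Δ is not a rational square, the Galois group is not contained in A_3; it must be the full S_3 (irreducibility of the cubic rules out anything smaller).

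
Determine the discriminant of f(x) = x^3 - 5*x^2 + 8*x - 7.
Δ = -231

For x^3 + a x^2 + b x + c the discriminant is Δ = 18 a b c - 4 a^3 c + a^2 b^2 - 4 b^3 - 27 c^2.
Plug a = -5, b = 8, c = -7:
  18*(-5)*(8)*(-7) - 4*(-5)^3*(-7) + (-5)^2*(8)^2 - 4*(8)^3 - 27*(-7)^2
  = 5040 + (-3500) + 1600 + (-2048) + (-1323)
  = -231.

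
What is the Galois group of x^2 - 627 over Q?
Gal(K/Q) = Z/2Z (cyclic of order 2)

x^2 - 627 is irreducible over Q since 627 is not a rational square. The splitting field Q(sqrt(627)) has degree 2 over Q, and its unique nontrivial automorphism is sqrt(627) ↦ -sqrt(627). Hence Gal(Q(sqrt(627))/Q) = Z/2Z.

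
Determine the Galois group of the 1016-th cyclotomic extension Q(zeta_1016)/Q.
|Gal(Q(zeta_1016)/Q)| = phi(1016) = 504; group ≅ (Z/1016Z)^* ≅ Z/2Z × Z/2Z × Z/126Z

The n-th cyclotomic polynomial Φ_1016(x) is the minimal polynomial of zeta_1016 over Q and has degree phi(1016) = 504. So Q(zeta_1016) is a degree-504 Galois extension with Galois group (Z/1016Z)^*. By CRT, (Z/1016Z)^* ≅ (Z/8Z)^* × (Z/127Z)^*. Each prime-power unit group is (Z/8Z)^* ≅ Z/2Z × Z/2Z; (Z/127Z)^* ≅ Z/126Z. Hence Gal(Q(zeta_1016)/Q) ≅ Z/2Z × Z/2Z × Z/126Z.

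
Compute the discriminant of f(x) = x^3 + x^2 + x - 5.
Δ = -748

For x^3 + a x^2 + b x + c the discriminant is Δ = 18 a b c - 4 a^3 c + a^2 b^2 - 4 b^3 - 27 c^2.
Plug a = 1, b = 1, c = -5:
  18*(1)*(1)*(-5) - 4*(1)^3*(-5) + (1)^2*(1)^2 - 4*(1)^3 - 27*(-5)^2
  = -90 + (20) + 1 + (-4) + (-675)
  = -748.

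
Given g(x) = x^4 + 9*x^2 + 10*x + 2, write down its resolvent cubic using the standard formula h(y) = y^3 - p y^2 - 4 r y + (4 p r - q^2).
h(y) = y^3 - 9*y^2 - 8*y - 28

Identify coefficients: p = 9, q = 10, r = 2.
Plug into h(y) = y^3 - p y^2 - 4 r y + (4 p r - q^2):
  h(y) = y^3 - (9) y^2 - 4*(2) y + (4*(9)*(2) - (10)^2)
       = y^3 + (-9) y^2 + (-8) y + (-28).
Simplifying: h(y) = y^3 - 9*y^2 - 8*y - 28.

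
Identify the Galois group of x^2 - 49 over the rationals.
Gal(K/Q) = trivial group (order 1)

x^2 - 49 factors as (x - 7)(x + 7) over Q, so its splitting field is Q itself and the Galois group is trivial.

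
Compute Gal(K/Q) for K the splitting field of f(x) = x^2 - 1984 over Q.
Gal(K/Q) = Z/2Z (cyclic of order 2)

x^2 - 1984 is irreducible over Q since 1984 is not a rational square. The splitting field Q(sqrt(1984)) has degree 2 over Q, and its unique nontrivial automorphism is sqrt(1984) ↦ -sqrt(1984). Hence Gal(Q(sqrt(1984))/Q) = Z/2Z.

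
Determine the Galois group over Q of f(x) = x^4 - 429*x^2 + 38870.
Gal(K/Q) = V_4 (Klein four-group, Z/2Z × Z/2Z)

f factors as (x^2 - 299)(x^2 - 130), so the splitting field is K = Q(sqrt(299), sqrt(130)). The elements 299, 130, 38870 are all non-squares in Q, so sqrt(299) and sqrt(130) generate independent quadratic extensions. Thus [K:Q] = 4 and Gal(K/Q) is generated by the two order-2 automorphisms sqrt(299) ↦ -sqrt(299) and sqrt(130) ↦ -sqrt(130), giving V_4.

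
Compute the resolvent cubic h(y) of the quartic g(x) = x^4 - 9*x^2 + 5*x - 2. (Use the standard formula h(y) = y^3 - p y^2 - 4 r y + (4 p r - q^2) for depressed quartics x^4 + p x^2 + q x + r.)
h(y) = y^3 + 9*y^2 + 8*y + 47

Identify coefficients: p = -9, q = 5, r = -2.
Plug into h(y) = y^3 - p y^2 - 4 r y + (4 p r - q^2):
  h(y) = y^3 - (-9) y^2 - 4*(-2) y + (4*(-9)*(-2) - (5)^2)
       = y^3 + (9) y^2 + (8) y + (47).
Simplifying: h(y) = y^3 + 9*y^2 + 8*y + 47.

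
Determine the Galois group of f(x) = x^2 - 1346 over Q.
Gal(K/Q) = Z/2Z (cyclic of order 2)

x^2 - 1346 is irreducible over Q since 1346 is not a rational square. The splitting field Q(sqrt(1346)) has degree 2 over Q, and its unique nontrivial automorphism is sqrt(1346) ↦ -sqrt(1346). Hence Gal(Q(sqrt(1346))/Q) = Z/2Z.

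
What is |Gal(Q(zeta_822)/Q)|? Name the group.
|Gal(Q(zeta_822)/Q)| = phi(822) = 272; group ≅ (Z/822Z)^* ≅ Z/2Z × Z/136Z

The n-th cyclotomic polynomial Φ_822(x) is the minimal polynomial of zeta_822 over Q and has degree phi(822) = 272. So Q(zeta_822) is a degree-272 Galois extension with Galois group (Z/822Z)^*. By CRT, (Z/822Z)^* ≅ (Z/2Z)^* × (Z/3Z)^* × (Z/137Z)^*. Each prime-power unit group is (Z/2Z)^* ≅ trivial group (order 1); (Z/3Z)^* ≅ Z/2Z; (Z/137Z)^* ≅ Z/136Z. Hence Gal(Q(zeta_822)/Q) ≅ Z/2Z × Z/136Z.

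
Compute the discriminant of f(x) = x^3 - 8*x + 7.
Δ = 725

For x^3 + a x^2 + b x + c the discriminant is Δ = 18 a b c - 4 a^3 c + a^2 b^2 - 4 b^3 - 27 c^2.
Plug a = 0, b = -8, c = 7:
  18*(0)*(-8)*(7) - 4*(0)^3*(7) + (0)^2*(-8)^2 - 4*(-8)^3 - 27*(7)^2
  = 0 + (0) + 0 + (2048) + (-1323)
  = 725.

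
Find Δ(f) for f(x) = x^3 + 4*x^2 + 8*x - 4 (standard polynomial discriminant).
Δ = -2736

For x^3 + a x^2 + b x + c the discriminant is Δ = 18 a b c - 4 a^3 c + a^2 b^2 - 4 b^3 - 27 c^2.
Plug a = 4, b = 8, c = -4:
  18*(4)*(8)*(-4) - 4*(4)^3*(-4) + (4)^2*(8)^2 - 4*(8)^3 - 27*(-4)^2
  = -2304 + (1024) + 1024 + (-2048) + (-432)
  = -2736.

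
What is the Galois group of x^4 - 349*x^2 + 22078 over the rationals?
Gal(K/Q) = V_4 (Klein four-group, Z/2Z × Z/2Z)

f factors as (x^2 - 83)(x^2 - 266), so the splitting field is K = Q(sqrt(83), sqrt(266)). The elements 83, 266, 22078 are all non-squares in Q, so sqrt(83) and sqrt(266) generate independent quadratic extensions. Thus [K:Q] = 4 and Gal(K/Q) is generated by the two order-2 automorphisms sqrt(83) ↦ -sqrt(83) and sqrt(266) ↦ -sqrt(266), giving V_4.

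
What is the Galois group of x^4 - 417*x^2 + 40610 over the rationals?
Gal(K/Q) = V_4 (Klein four-group, Z/2Z × Z/2Z)

f factors as (x^2 - 155)(x^2 - 262), so the splitting field is K = Q(sqrt(155), sqrt(262)). The elements 155, 262, 40610 are all non-squares in Q, so sqrt(155) and sqrt(262) generate independent quadratic extensions. Thus [K:Q] = 4 and Gal(K/Q) is generated by the two order-2 automorphisms sqrt(155) ↦ -sqrt(155) and sqrt(262) ↦ -sqrt(262), giving V_4.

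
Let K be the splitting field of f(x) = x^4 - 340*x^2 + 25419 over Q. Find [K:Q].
[K:Q] = 4

f factors as (x^2 - 229)(x^2 - 111); the splitting field is K = Q(sqrt(229), sqrt(111)). Since 229, 111, and 25419 are all non-squares in Q, the three subfields Q(sqrt(229)), Q(sqrt(111)), Q(sqrt(25419)) are distinct degree-2 extensions, so [K:Q] = 4 (Klein four Galois group).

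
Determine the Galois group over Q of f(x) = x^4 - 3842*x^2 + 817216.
Gal(K/Q) = Z/2Z (cyclic of order 2)

f factors as (x^2 - 3616)(x^2 - 226), so the splitting field is K = Q(sqrt(3616), sqrt(226)). The squarefree part of 3616 is 226 and the squarefree part of 226 is also 226, so sqrt(3616) and sqrt(226) are both rational multiples of sqrt(226). Hence Q(sqrt(3616)) = Q(sqrt(226)) = Q(sqrt(226)), and the splitting field collapses to a single degree-2 extension with Galois group Z/2Z.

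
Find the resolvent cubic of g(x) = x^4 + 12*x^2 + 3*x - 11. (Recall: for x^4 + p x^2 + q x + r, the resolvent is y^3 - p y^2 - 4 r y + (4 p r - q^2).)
h(y) = y^3 - 12*y^2 + 44*y - 537

Identify coefficients: p = 12, q = 3, r = -11.
Plug into h(y) = y^3 - p y^2 - 4 r y + (4 p r - q^2):
  h(y) = y^3 - (12) y^2 - 4*(-11) y + (4*(12)*(-11) - (3)^2)
       = y^3 + (-12) y^2 + (44) y + (-537).
Simplifying: h(y) = y^3 - 12*y^2 + 44*y - 537.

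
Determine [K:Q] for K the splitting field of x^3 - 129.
[K:Q] = 6

x^3 - 129 has one real root r = 129^(1/3) and two complex roots r*zeta_3, r*zeta_3^2 where zeta_3 = e^(2*pi*i/3). The splitting field is Q(r, zeta_3). [Q(r):Q] = 3 and [Q(zeta_3):Q] = 2 with gcd = 1, so [Q(r, zeta_3):Q] = 3 * 2 = 6.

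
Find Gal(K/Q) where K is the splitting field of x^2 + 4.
Gal(K/Q) = Z/2Z (cyclic of order 2)

x^2 + 4 is irreducible over Q since -4 is not a rational square. The splitting field Q(sqrt(-4)) has degree 2 over Q, and its unique nontrivial automorphism is sqrt(-4) ↦ -sqrt(-4). Hence Gal(Q(sqrt(-4))/Q) = Z/2Z.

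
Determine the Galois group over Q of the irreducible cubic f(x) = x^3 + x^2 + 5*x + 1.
Gal(K/Q) = S_3 (symmetric group of order 6)

Compute the discriminant of x^3 + (1)*x^2 + (5)*x + (1): Δ = -416. Since Δ is not a rational square, the Galois group is not contained in A_3; it must be the full S_3 (irreducibility of the cubic rules out anything smaller).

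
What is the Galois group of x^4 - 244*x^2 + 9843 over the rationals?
Gal(K/Q) = V_4 (Klein four-group, Z/2Z × Z/2Z)

f factors as (x^2 - 51)(x^2 - 193), so the splitting field is K = Q(sqrt(51), sqrt(193)). The elements 51, 193, 9843 are all non-squares in Q, so sqrt(51) and sqrt(193) generate independent quadratic extensions. Thus [K:Q] = 4 and Gal(K/Q) is generated by the two order-2 automorphisms sqrt(51) ↦ -sqrt(51) and sqrt(193) ↦ -sqrt(193), giving V_4.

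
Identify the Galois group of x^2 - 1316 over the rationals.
Gal(K/Q) = Z/2Z (cyclic of order 2)

x^2 - 1316 is irreducible over Q since 1316 is not a rational square. The splitting field Q(sqrt(1316)) has degree 2 over Q, and its unique nontrivial automorphism is sqrt(1316) ↦ -sqrt(1316). Hence Gal(Q(sqrt(1316))/Q) = Z/2Z.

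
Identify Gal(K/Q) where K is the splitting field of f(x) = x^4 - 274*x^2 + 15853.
Gal(K/Q) = V_4 (Klein four-group, Z/2Z × Z/2Z)

f factors as (x^2 - 191)(x^2 - 83), so the splitting field is K = Q(sqrt(191), sqrt(83)). The elements 191, 83, 15853 are all non-squares in Q, so sqrt(191) and sqrt(83) generate independent quadratic extensions. Thus [K:Q] = 4 and Gal(K/Q) is generated by the two order-2 automorphisms sqrt(191) ↦ -sqrt(191) and sqrt(83) ↦ -sqrt(83), giving V_4.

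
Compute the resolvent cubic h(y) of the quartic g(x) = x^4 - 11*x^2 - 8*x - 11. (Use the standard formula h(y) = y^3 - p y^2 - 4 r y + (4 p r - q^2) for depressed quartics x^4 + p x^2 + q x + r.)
h(y) = y^3 + 11*y^2 + 44*y + 420

Identify coefficients: p = -11, q = -8, r = -11.
Plug into h(y) = y^3 - p y^2 - 4 r y + (4 p r - q^2):
  h(y) = y^3 - (-11) y^2 - 4*(-11) y + (4*(-11)*(-11) - (-8)^2)
       = y^3 + (11) y^2 + (44) y + (420).
Simplifying: h(y) = y^3 + 11*y^2 + 44*y + 420.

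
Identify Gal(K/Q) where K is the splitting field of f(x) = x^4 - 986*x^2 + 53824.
Gal(K/Q) = Z/2Z (cyclic of order 2)

f factors as (x^2 - 928)(x^2 - 58), so the splitting field is K = Q(sqrt(928), sqrt(58)). The squarefree part of 928 is 58 and the squarefree part of 58 is also 58, so sqrt(928) and sqrt(58) are both rational multiples of sqrt(58). Hence Q(sqrt(928)) = Q(sqrt(58)) = Q(sqrt(58)), and the splitting field collapses to a single degree-2 extension with Galois group Z/2Z.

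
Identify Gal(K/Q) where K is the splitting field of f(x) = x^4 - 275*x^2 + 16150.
Gal(K/Q) = V_4 (Klein four-group, Z/2Z × Z/2Z)

f factors as (x^2 - 190)(x^2 - 85), so the splitting field is K = Q(sqrt(190), sqrt(85)). The elements 190, 85, 16150 are all non-squares in Q, so sqrt(190) and sqrt(85) generate independent quadratic extensions. Thus [K:Q] = 4 and Gal(K/Q) is generated by the two order-2 automorphisms sqrt(190) ↦ -sqrt(190) and sqrt(85) ↦ -sqrt(85), giving V_4.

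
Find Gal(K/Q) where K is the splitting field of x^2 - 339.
Gal(K/Q) = Z/2Z (cyclic of order 2)

x^2 - 339 is irreducible over Q since 339 is not a rational square. The splitting field Q(sqrt(339)) has degree 2 over Q, and its unique nontrivial automorphism is sqrt(339) ↦ -sqrt(339). Hence Gal(Q(sqrt(339))/Q) = Z/2Z.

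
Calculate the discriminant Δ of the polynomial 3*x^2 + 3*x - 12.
Δ = 153

For a quadratic a x^2 + b x + c the discriminant is Δ = b^2 - 4ac = (3)^2 - 4*(3)*(-12) = 9 - (-144) = 153.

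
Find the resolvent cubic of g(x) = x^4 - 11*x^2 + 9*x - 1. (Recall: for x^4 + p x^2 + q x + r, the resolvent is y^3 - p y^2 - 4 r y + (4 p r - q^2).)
h(y) = y^3 + 11*y^2 + 4*y - 37

Identify coefficients: p = -11, q = 9, r = -1.
Plug into h(y) = y^3 - p y^2 - 4 r y + (4 p r - q^2):
  h(y) = y^3 - (-11) y^2 - 4*(-1) y + (4*(-11)*(-1) - (9)^2)
       = y^3 + (11) y^2 + (4) y + (-37).
Simplifying: h(y) = y^3 + 11*y^2 + 4*y - 37.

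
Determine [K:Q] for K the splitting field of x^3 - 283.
[K:Q] = 6

x^3 - 283 has one real root r = 283^(1/3) and two complex roots r*zeta_3, r*zeta_3^2 where zeta_3 = e^(2*pi*i/3). The splitting field is Q(r, zeta_3). [Q(r):Q] = 3 and [Q(zeta_3):Q] = 2 with gcd = 1, so [Q(r, zeta_3):Q] = 3 * 2 = 6.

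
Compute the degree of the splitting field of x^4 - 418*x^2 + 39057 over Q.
[K:Q] = 4

f factors as (x^2 - 141)(x^2 - 277); the splitting field is K = Q(sqrt(141), sqrt(277)). Since 141, 277, and 39057 are all non-squares in Q, the three subfields Q(sqrt(141)), Q(sqrt(277)), Q(sqrt(39057)) are distinct degree-2 extensions, so [K:Q] = 4 (Klein four Galois group).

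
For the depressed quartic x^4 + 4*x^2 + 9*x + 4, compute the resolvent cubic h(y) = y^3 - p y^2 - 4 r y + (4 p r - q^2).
h(y) = y^3 - 4*y^2 - 16*y - 17

Identify coefficients: p = 4, q = 9, r = 4.
Plug into h(y) = y^3 - p y^2 - 4 r y + (4 p r - q^2):
  h(y) = y^3 - (4) y^2 - 4*(4) y + (4*(4)*(4) - (9)^2)
       = y^3 + (-4) y^2 + (-16) y + (-17).
Simplifying: h(y) = y^3 - 4*y^2 - 16*y - 17.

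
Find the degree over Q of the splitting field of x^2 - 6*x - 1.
[K:Q] = 2

The discriminant of x^2 + (-6)*x + (-1) is b^2 - 4c = 36 - (-4) = 40. Since 40 is not a perfect square in Q, the polynomial is irreducible over Q. Its two roots generate a degree-2 extension, so [K:Q] = 2.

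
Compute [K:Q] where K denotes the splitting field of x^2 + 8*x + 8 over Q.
[K:Q] = 2

The discriminant of x^2 + (8)*x + (8) is b^2 - 4c = 64 - (32) = 32. Since 32 is not a perfect square in Q, the polynomial is irreducible over Q. Its two roots generate a degree-2 extension, so [K:Q] = 2.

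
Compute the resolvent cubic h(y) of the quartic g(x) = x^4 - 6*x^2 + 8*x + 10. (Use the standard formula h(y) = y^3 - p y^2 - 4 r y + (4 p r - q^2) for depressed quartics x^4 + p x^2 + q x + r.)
h(y) = y^3 + 6*y^2 - 40*y - 304

Identify coefficients: p = -6, q = 8, r = 10.
Plug into h(y) = y^3 - p y^2 - 4 r y + (4 p r - q^2):
  h(y) = y^3 - (-6) y^2 - 4*(10) y + (4*(-6)*(10) - (8)^2)
       = y^3 + (6) y^2 + (-40) y + (-304).
Simplifying: h(y) = y^3 + 6*y^2 - 40*y - 304.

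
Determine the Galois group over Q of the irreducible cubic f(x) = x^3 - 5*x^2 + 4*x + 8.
Gal(K/Q) = S_3 (symmetric group of order 6)

Compute the discriminant of x^3 + (-5)*x^2 + (4)*x + (8): Δ = -464. Since Δ is not a rational square, the Galois group is not contained in A_3; it must be the full S_3 (irreducibility of the cubic rules out anything smaller).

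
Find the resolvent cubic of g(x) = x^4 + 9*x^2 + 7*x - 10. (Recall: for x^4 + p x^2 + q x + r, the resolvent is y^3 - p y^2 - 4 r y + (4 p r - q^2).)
h(y) = y^3 - 9*y^2 + 40*y - 409

Identify coefficients: p = 9, q = 7, r = -10.
Plug into h(y) = y^3 - p y^2 - 4 r y + (4 p r - q^2):
  h(y) = y^3 - (9) y^2 - 4*(-10) y + (4*(9)*(-10) - (7)^2)
       = y^3 + (-9) y^2 + (40) y + (-409).
Simplifying: h(y) = y^3 - 9*y^2 + 40*y - 409.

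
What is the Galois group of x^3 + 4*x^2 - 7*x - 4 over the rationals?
Gal(K/Q) = S_3 (symmetric group of order 6)

Compute the discriminant of x^3 + (4)*x^2 + (-7)*x + (-4): Δ = 4764. Since Δ is not a rational square, the Galois group is not contained in A_3; it must be the full S_3 (irreducibility of the cubic rules out anything smaller).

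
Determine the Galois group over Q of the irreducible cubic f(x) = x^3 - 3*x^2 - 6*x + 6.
Gal(K/Q) = S_3 (symmetric group of order 6)

Compute the discriminant of x^3 + (-3)*x^2 + (-6)*x + (6): Δ = 2808. Since Δ is not a rational square, the Galois group is not contained in A_3; it must be the full S_3 (irreducibility of the cubic rules out anything smaller).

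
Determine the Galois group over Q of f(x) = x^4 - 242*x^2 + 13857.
Gal(K/Q) = V_4 (Klein four-group, Z/2Z × Z/2Z)

f factors as (x^2 - 149)(x^2 - 93), so the splitting field is K = Q(sqrt(149), sqrt(93)). The elements 149, 93, 13857 are all non-squares in Q, so sqrt(149) and sqrt(93) generate independent quadratic extensions. Thus [K:Q] = 4 and Gal(K/Q) is generated by the two order-2 automorphisms sqrt(149) ↦ -sqrt(149) and sqrt(93) ↦ -sqrt(93), giving V_4.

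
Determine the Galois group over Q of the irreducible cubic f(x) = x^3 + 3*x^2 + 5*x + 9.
Gal(K/Q) = S_3 (symmetric group of order 6)

Compute the discriminant of x^3 + (3)*x^2 + (5)*x + (9): Δ = -1004. Since Δ is not a rational square, the Galois group is not contained in A_3; it must be the full S_3 (irreducibility of the cubic rules out anything smaller).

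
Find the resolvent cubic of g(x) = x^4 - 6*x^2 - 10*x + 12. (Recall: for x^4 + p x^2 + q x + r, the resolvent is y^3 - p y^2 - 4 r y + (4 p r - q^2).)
h(y) = y^3 + 6*y^2 - 48*y - 388

Identify coefficients: p = -6, q = -10, r = 12.
Plug into h(y) = y^3 - p y^2 - 4 r y + (4 p r - q^2):
  h(y) = y^3 - (-6) y^2 - 4*(12) y + (4*(-6)*(12) - (-10)^2)
       = y^3 + (6) y^2 + (-48) y + (-388).
Simplifying: h(y) = y^3 + 6*y^2 - 48*y - 388.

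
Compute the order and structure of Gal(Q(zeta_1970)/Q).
|Gal(Q(zeta_1970)/Q)| = phi(1970) = 784; group ≅ (Z/1970Z)^* ≅ Z/4Z × Z/196Z

The n-th cyclotomic polynomial Φ_1970(x) is the minimal polynomial of zeta_1970 over Q and has degree phi(1970) = 784. So Q(zeta_1970) is a degree-784 Galois extension with Galois group (Z/1970Z)^*. By CRT, (Z/1970Z)^* ≅ (Z/2Z)^* × (Z/5Z)^* × (Z/197Z)^*. Each prime-power unit group is (Z/2Z)^* ≅ trivial group (order 1); (Z/5Z)^* ≅ Z/4Z; (Z/197Z)^* ≅ Z/196Z. Hence Gal(Q(zeta_1970)/Q) ≅ Z/4Z × Z/196Z.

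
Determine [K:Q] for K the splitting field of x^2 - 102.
[K:Q] = 2

The polynomial x^2 - 102 is irreducible over Q since 102 is not a perfect square. Its splitting field is Q(sqrt(102)), which has degree 2 over Q.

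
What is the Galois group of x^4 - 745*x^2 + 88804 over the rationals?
Gal(K/Q) = Z/2Z (cyclic of order 2)

f factors as (x^2 - 149)(x^2 - 596), so the splitting field is K = Q(sqrt(149), sqrt(596)). The squarefree part of 149 is 149 and the squarefree part of 596 is also 149, so sqrt(149) and sqrt(596) are both rational multiples of sqrt(149). Hence Q(sqrt(149)) = Q(sqrt(596)) = Q(sqrt(149)), and the splitting field collapses to a single degree-2 extension with Galois group Z/2Z.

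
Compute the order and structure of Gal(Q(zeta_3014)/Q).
|Gal(Q(zeta_3014)/Q)| = phi(3014) = 1360; group ≅ (Z/3014Z)^* ≅ Z/10Z × Z/136Z

The n-th cyclotomic polynomial Φ_3014(x) is the minimal polynomial of zeta_3014 over Q and has degree phi(3014) = 1360. So Q(zeta_3014) is a degree-1360 Galois extension with Galois group (Z/3014Z)^*. By CRT, (Z/3014Z)^* ≅ (Z/2Z)^* × (Z/11Z)^* × (Z/137Z)^*. Each prime-power unit group is (Z/2Z)^* ≅ trivial group (order 1); (Z/11Z)^* ≅ Z/10Z; (Z/137Z)^* ≅ Z/136Z. Hence Gal(Q(zeta_3014)/Q) ≅ Z/10Z × Z/136Z.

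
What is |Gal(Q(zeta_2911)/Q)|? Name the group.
|Gal(Q(zeta_2911)/Q)| = phi(2911) = 2800; group ≅ (Z/2911Z)^* ≅ Z/40Z × Z/70Z

The n-th cyclotomic polynomial Φ_2911(x) is the minimal polynomial of zeta_2911 over Q and has degree phi(2911) = 2800. So Q(zeta_2911) is a degree-2800 Galois extension with Galois group (Z/2911Z)^*. By CRT, (Z/2911Z)^* ≅ (Z/41Z)^* × (Z/71Z)^*. Each prime-power unit group is (Z/41Z)^* ≅ Z/40Z; (Z/71Z)^* ≅ Z/70Z. Hence Gal(Q(zeta_2911)/Q) ≅ Z/40Z × Z/70Z.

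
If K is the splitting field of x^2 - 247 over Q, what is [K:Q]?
[K:Q] = 2

The polynomial x^2 - 247 is irreducible over Q since 247 is not a perfect square. Its splitting field is Q(sqrt(247)), which has degree 2 over Q.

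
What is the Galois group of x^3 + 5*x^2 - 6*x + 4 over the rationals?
Gal(K/Q) = S_3 (symmetric group of order 6)

Compute the discriminant of x^3 + (5)*x^2 + (-6)*x + (4): Δ = -2828. Since Δ is not a rational square, the Galois group is not contained in A_3; it must be the full S_3 (irreducibility of the cubic rules out anything smaller).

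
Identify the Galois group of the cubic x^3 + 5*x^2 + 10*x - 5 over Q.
Gal(K/Q) = S_3 (symmetric group of order 6)

Compute the discriminant of x^3 + (5)*x^2 + (10)*x + (-5): Δ = -4175. Since Δ is not a rational square, the Galois group is not contained in A_3; it must be the full S_3 (irreducibility of the cubic rules out anything smaller).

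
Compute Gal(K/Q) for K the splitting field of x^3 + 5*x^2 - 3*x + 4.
Gal(K/Q) = S_3 (symmetric group of order 6)

Compute the discriminant of x^3 + (5)*x^2 + (-3)*x + (4): Δ = -3179. Since Δ is not a rational square, the Galois group is not contained in A_3; it must be the full S_3 (irreducibility of the cubic rules out anything smaller).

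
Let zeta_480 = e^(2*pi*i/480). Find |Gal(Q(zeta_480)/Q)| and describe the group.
|Gal(Q(zeta_480)/Q)| = phi(480) = 128; group ≅ (Z/480Z)^* ≅ Z/2Z × Z/2Z × Z/4Z × Z/8Z

The n-th cyclotomic polynomial Φ_480(x) is the minimal polynomial of zeta_480 over Q and has degree phi(480) = 128. So Q(zeta_480) is a degree-128 Galois extension with Galois group (Z/480Z)^*. By CRT, (Z/480Z)^* ≅ (Z/32Z)^* × (Z/3Z)^* × (Z/5Z)^*. Each prime-power unit group is (Z/32Z)^* ≅ Z/2Z × Z/8Z; (Z/3Z)^* ≅ Z/2Z; (Z/5Z)^* ≅ Z/4Z. Hence Gal(Q(zeta_480)/Q) ≅ Z/2Z × Z/2Z × Z/4Z × Z/8Z.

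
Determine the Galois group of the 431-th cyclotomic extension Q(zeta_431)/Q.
|Gal(Q(zeta_431)/Q)| = phi(431) = 430; group ≅ (Z/431Z)^* ≅ Z/430Z

The n-th cyclotomic polynomial Φ_431(x) is the minimal polynomial of zeta_431 over Q and has degree phi(431) = 430. So Q(zeta_431) is a degree-430 Galois extension with Galois group (Z/431Z)^*. (Z/431Z)^* is cyclic since 431 is an odd prime power (or 4). Hence Gal(Q(zeta_431)/Q) ≅ Z/430Z.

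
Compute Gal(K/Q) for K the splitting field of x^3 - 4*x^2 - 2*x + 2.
Gal(K/Q) = S_3 (symmetric group of order 6)

Compute the discriminant of x^3 + (-4)*x^2 + (-2)*x + (2): Δ = 788. Since Δ is not a rational square, the Galois group is not contained in A_3; it must be the full S_3 (irreducibility of the cubic rules out anything smaller).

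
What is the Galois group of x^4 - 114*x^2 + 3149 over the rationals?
Gal(K/Q) = V_4 (Klein four-group, Z/2Z × Z/2Z)

f factors as (x^2 - 67)(x^2 - 47), so the splitting field is K = Q(sqrt(67), sqrt(47)). The elements 67, 47, 3149 are all non-squares in Q, so sqrt(67) and sqrt(47) generate independent quadratic extensions. Thus [K:Q] = 4 and Gal(K/Q) is generated by the two order-2 automorphisms sqrt(67) ↦ -sqrt(67) and sqrt(47) ↦ -sqrt(47), giving V_4.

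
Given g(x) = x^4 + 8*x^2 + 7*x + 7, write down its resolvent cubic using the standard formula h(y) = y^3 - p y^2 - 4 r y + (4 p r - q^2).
h(y) = y^3 - 8*y^2 - 28*y + 175

Identify coefficients: p = 8, q = 7, r = 7.
Plug into h(y) = y^3 - p y^2 - 4 r y + (4 p r - q^2):
  h(y) = y^3 - (8) y^2 - 4*(7) y + (4*(8)*(7) - (7)^2)
       = y^3 + (-8) y^2 + (-28) y + (175).
Simplifying: h(y) = y^3 - 8*y^2 - 28*y + 175.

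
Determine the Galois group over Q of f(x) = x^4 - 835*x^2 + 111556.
Gal(K/Q) = Z/2Z (cyclic of order 2)

f factors as (x^2 - 167)(x^2 - 668), so the splitting field is K = Q(sqrt(167), sqrt(668)). The squarefree part of 167 is 167 and the squarefree part of 668 is also 167, so sqrt(167) and sqrt(668) are both rational multiples of sqrt(167). Hence Q(sqrt(167)) = Q(sqrt(668)) = Q(sqrt(167)), and the splitting field collapses to a single degree-2 extension with Galois group Z/2Z.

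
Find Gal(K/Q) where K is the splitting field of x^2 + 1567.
Gal(K/Q) = Z/2Z (cyclic of order 2)

x^2 + 1567 is irreducible over Q since -1567 is not a rational square. The splitting field Q(sqrt(-1567)) has degree 2 over Q, and its unique nontrivial automorphism is sqrt(-1567) ↦ -sqrt(-1567). Hence Gal(Q(sqrt(-1567))/Q) = Z/2Z.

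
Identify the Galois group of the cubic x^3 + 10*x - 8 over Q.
Gal(K/Q) = S_3 (symmetric group of order 6)

Compute the discriminant of x^3 + (0)*x^2 + (10)*x + (-8): Δ = -5728. Since Δ is not a rational square, the Galois group is not contained in A_3; it must be the full S_3 (irreducibility of the cubic rules out anything smaller).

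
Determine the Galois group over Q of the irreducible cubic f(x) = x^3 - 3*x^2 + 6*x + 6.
Gal(K/Q) = S_3 (symmetric group of order 6)

Compute the discriminant of x^3 + (-3)*x^2 + (6)*x + (6): Δ = -2808. Since Δ is not a rational square, the Galois group is not contained in A_3; it must be the full S_3 (irreducibility of the cubic rules out anything smaller).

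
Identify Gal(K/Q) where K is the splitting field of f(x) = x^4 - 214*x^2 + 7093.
Gal(K/Q) = V_4 (Klein four-group, Z/2Z × Z/2Z)

f factors as (x^2 - 41)(x^2 - 173), so the splitting field is K = Q(sqrt(41), sqrt(173)). The elements 41, 173, 7093 are all non-squares in Q, so sqrt(41) and sqrt(173) generate independent quadratic extensions. Thus [K:Q] = 4 and Gal(K/Q) is generated by the two order-2 automorphisms sqrt(41) ↦ -sqrt(41) and sqrt(173) ↦ -sqrt(173), giving V_4.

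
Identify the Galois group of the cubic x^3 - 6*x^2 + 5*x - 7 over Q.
Gal(K/Q) = S_3 (symmetric group of order 6)

Compute the discriminant of x^3 + (-6)*x^2 + (5)*x + (-7): Δ = -3191. Since Δ is not a rational square, the Galois group is not contained in A_3; it must be the full S_3 (irreducibility of the cubic rules out anything smaller).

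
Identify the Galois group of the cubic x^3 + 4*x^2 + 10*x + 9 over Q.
Gal(K/Q) = S_3 (symmetric group of order 6)

Compute the discriminant of x^3 + (4)*x^2 + (10)*x + (9): Δ = -411. Since Δ is not a rational square, the Galois group is not contained in A_3; it must be the full S_3 (irreducibility of the cubic rules out anything smaller).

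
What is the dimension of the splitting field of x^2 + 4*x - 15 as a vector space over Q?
[K:Q] = 2

The discriminant of x^2 + (4)*x + (-15) is b^2 - 4c = 16 - (-60) = 76. Since 76 is not a perfect square in Q, the polynomial is irreducible over Q. Its two roots generate a degree-2 extension, so [K:Q] = 2.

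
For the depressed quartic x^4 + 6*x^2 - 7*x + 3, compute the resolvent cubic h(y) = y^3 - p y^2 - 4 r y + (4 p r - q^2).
h(y) = y^3 - 6*y^2 - 12*y + 23

Identify coefficients: p = 6, q = -7, r = 3.
Plug into h(y) = y^3 - p y^2 - 4 r y + (4 p r - q^2):
  h(y) = y^3 - (6) y^2 - 4*(3) y + (4*(6)*(3) - (-7)^2)
       = y^3 + (-6) y^2 + (-12) y + (23).
Simplifying: h(y) = y^3 - 6*y^2 - 12*y + 23.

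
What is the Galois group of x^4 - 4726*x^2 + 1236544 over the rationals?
Gal(K/Q) = Z/2Z (cyclic of order 2)

f factors as (x^2 - 278)(x^2 - 4448), so the splitting field is K = Q(sqrt(278), sqrt(4448)). The squarefree part of 278 is 278 and the squarefree part of 4448 is also 278, so sqrt(278) and sqrt(4448) are both rational multiples of sqrt(278). Hence Q(sqrt(278)) = Q(sqrt(4448)) = Q(sqrt(278)), and the splitting field collapses to a single degree-2 extension with Galois group Z/2Z.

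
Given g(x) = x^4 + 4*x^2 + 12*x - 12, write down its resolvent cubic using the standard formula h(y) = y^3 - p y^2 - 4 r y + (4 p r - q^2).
h(y) = y^3 - 4*y^2 + 48*y - 336

Identify coefficients: p = 4, q = 12, r = -12.
Plug into h(y) = y^3 - p y^2 - 4 r y + (4 p r - q^2):
  h(y) = y^3 - (4) y^2 - 4*(-12) y + (4*(4)*(-12) - (12)^2)
       = y^3 + (-4) y^2 + (48) y + (-336).
Simplifying: h(y) = y^3 - 4*y^2 + 48*y - 336.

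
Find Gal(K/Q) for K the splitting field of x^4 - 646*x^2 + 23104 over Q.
Gal(K/Q) = Z/2Z (cyclic of order 2)

f factors as (x^2 - 608)(x^2 - 38), so the splitting field is K = Q(sqrt(608), sqrt(38)). The squarefree part of 608 is 38 and the squarefree part of 38 is also 38, so sqrt(608) and sqrt(38) are both rational multiples of sqrt(38). Hence Q(sqrt(608)) = Q(sqrt(38)) = Q(sqrt(38)), and the splitting field collapses to a single degree-2 extension with Galois group Z/2Z.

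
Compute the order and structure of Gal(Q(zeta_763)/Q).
|Gal(Q(zeta_763)/Q)| = phi(763) = 648; group ≅ (Z/763Z)^* ≅ Z/6Z × Z/108Z

The n-th cyclotomic polynomial Φ_763(x) is the minimal polynomial of zeta_763 over Q and has degree phi(763) = 648. So Q(zeta_763) is a degree-648 Galois extension with Galois group (Z/763Z)^*. By CRT, (Z/763Z)^* ≅ (Z/7Z)^* × (Z/109Z)^*. Each prime-power unit group is (Z/7Z)^* ≅ Z/6Z; (Z/109Z)^* ≅ Z/108Z. Hence Gal(Q(zeta_763)/Q) ≅ Z/6Z × Z/108Z.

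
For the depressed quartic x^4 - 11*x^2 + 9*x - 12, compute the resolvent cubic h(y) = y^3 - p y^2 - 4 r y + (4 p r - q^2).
h(y) = y^3 + 11*y^2 + 48*y + 447

Identify coefficients: p = -11, q = 9, r = -12.
Plug into h(y) = y^3 - p y^2 - 4 r y + (4 p r - q^2):
  h(y) = y^3 - (-11) y^2 - 4*(-12) y + (4*(-11)*(-12) - (9)^2)
       = y^3 + (11) y^2 + (48) y + (447).
Simplifying: h(y) = y^3 + 11*y^2 + 48*y + 447.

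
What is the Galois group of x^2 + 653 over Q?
Gal(K/Q) = Z/2Z (cyclic of order 2)

x^2 + 653 is irreducible over Q since -653 is not a rational square. The splitting field Q(sqrt(-653)) has degree 2 over Q, and its unique nontrivial automorphism is sqrt(-653) ↦ -sqrt(-653). Hence Gal(Q(sqrt(-653))/Q) = Z/2Z.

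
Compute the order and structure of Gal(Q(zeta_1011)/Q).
|Gal(Q(zeta_1011)/Q)| = phi(1011) = 672; group ≅ (Z/1011Z)^* ≅ Z/2Z × Z/336Z

The n-th cyclotomic polynomial Φ_1011(x) is the minimal polynomial of zeta_1011 over Q and has degree phi(1011) = 672. So Q(zeta_1011) is a degree-672 Galois extension with Galois group (Z/1011Z)^*. By CRT, (Z/1011Z)^* ≅ (Z/3Z)^* × (Z/337Z)^*. Each prime-power unit group is (Z/3Z)^* ≅ Z/2Z; (Z/337Z)^* ≅ Z/336Z. Hence Gal(Q(zeta_1011)/Q) ≅ Z/2Z × Z/336Z.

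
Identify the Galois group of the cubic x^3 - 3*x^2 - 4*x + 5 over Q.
Gal(K/Q) = S_3 (symmetric group of order 6)

Compute the discriminant of x^3 + (-3)*x^2 + (-4)*x + (5): Δ = 1345. Since Δ is not a rational square, the Galois group is not contained in A_3; it must be the full S_3 (irreducibility of the cubic rules out anything smaller).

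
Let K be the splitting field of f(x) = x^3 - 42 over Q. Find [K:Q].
[K:Q] = 6

x^3 - 42 has one real root r = 42^(1/3) and two complex roots r*zeta_3, r*zeta_3^2 where zeta_3 = e^(2*pi*i/3). The splitting field is Q(r, zeta_3). [Q(r):Q] = 3 and [Q(zeta_3):Q] = 2 with gcd = 1, so [Q(r, zeta_3):Q] = 3 * 2 = 6.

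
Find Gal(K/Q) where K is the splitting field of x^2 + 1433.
Gal(K/Q) = Z/2Z (cyclic of order 2)

x^2 + 1433 is irreducible over Q since -1433 is not a rational square. The splitting field Q(sqrt(-1433)) has degree 2 over Q, and its unique nontrivial automorphism is sqrt(-1433) ↦ -sqrt(-1433). Hence Gal(Q(sqrt(-1433))/Q) = Z/2Z.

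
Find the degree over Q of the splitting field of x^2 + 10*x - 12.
[K:Q] = 2

The discriminant of x^2 + (10)*x + (-12) is b^2 - 4c = 100 - (-48) = 148. Since 148 is not a perfect square in Q, the polynomial is irreducible over Q. Its two roots generate a degree-2 extension, so [K:Q] = 2.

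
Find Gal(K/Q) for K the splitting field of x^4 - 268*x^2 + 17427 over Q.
Gal(K/Q) = V_4 (Klein four-group, Z/2Z × Z/2Z)

f factors as (x^2 - 111)(x^2 - 157), so the splitting field is K = Q(sqrt(111), sqrt(157)). The elements 111, 157, 17427 are all non-squares in Q, so sqrt(111) and sqrt(157) generate independent quadratic extensions. Thus [K:Q] = 4 and Gal(K/Q) is generated by the two order-2 automorphisms sqrt(111) ↦ -sqrt(111) and sqrt(157) ↦ -sqrt(157), giving V_4.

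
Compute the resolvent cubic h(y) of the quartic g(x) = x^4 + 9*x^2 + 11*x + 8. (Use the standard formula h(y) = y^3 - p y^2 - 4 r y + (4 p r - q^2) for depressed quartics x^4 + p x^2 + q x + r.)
h(y) = y^3 - 9*y^2 - 32*y + 167

Identify coefficients: p = 9, q = 11, r = 8.
Plug into h(y) = y^3 - p y^2 - 4 r y + (4 p r - q^2):
  h(y) = y^3 - (9) y^2 - 4*(8) y + (4*(9)*(8) - (11)^2)
       = y^3 + (-9) y^2 + (-32) y + (167).
Simplifying: h(y) = y^3 - 9*y^2 - 32*y + 167.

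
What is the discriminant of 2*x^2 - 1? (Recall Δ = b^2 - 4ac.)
Δ = 8

For a quadratic a x^2 + b x + c the discriminant is Δ = b^2 - 4ac = (0)^2 - 4*(2)*(-1) = 0 - (-8) = 8.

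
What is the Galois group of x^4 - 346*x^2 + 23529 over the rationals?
Gal(K/Q) = V_4 (Klein four-group, Z/2Z × Z/2Z)

f factors as (x^2 - 253)(x^2 - 93), so the splitting field is K = Q(sqrt(253), sqrt(93)). The elements 253, 93, 23529 are all non-squares in Q, so sqrt(253) and sqrt(93) generate independent quadratic extensions. Thus [K:Q] = 4 and Gal(K/Q) is generated by the two order-2 automorphisms sqrt(253) ↦ -sqrt(253) and sqrt(93) ↦ -sqrt(93), giving V_4.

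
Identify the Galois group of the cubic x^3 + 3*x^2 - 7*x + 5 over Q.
Gal(K/Q) = S_3 (symmetric group of order 6)

Compute the discriminant of x^3 + (3)*x^2 + (-7)*x + (5): Δ = -1292. Since Δ is not a rational square, the Galois group is not contained in A_3; it must be the full S_3 (irreducibility of the cubic rules out anything smaller).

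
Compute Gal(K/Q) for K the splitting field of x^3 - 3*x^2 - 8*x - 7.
Gal(K/Q) = S_3 (symmetric group of order 6)

Compute the discriminant of x^3 + (-3)*x^2 + (-8)*x + (-7): Δ = -2479. Since Δ is not a rational square, the Galois group is not contained in A_3; it must be the full S_3 (irreducibility of the cubic rules out anything smaller).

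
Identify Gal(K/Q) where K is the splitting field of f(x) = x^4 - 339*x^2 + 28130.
Gal(K/Q) = V_4 (Klein four-group, Z/2Z × Z/2Z)

f factors as (x^2 - 145)(x^2 - 194), so the splitting field is K = Q(sqrt(145), sqrt(194)). The elements 145, 194, 28130 are all non-squares in Q, so sqrt(145) and sqrt(194) generate independent quadratic extensions. Thus [K:Q] = 4 and Gal(K/Q) is generated by the two order-2 automorphisms sqrt(145) ↦ -sqrt(145) and sqrt(194) ↦ -sqrt(194), giving V_4.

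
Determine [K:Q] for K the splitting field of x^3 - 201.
[K:Q] = 6

x^3 - 201 has one real root r = 201^(1/3) and two complex roots r*zeta_3, r*zeta_3^2 where zeta_3 = e^(2*pi*i/3). The splitting field is Q(r, zeta_3). [Q(r):Q] = 3 and [Q(zeta_3):Q] = 2 with gcd = 1, so [Q(r, zeta_3):Q] = 3 * 2 = 6.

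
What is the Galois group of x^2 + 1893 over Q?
Gal(K/Q) = Z/2Z (cyclic of order 2)

x^2 + 1893 is irreducible over Q since -1893 is not a rational square. The splitting field Q(sqrt(-1893)) has degree 2 over Q, and its unique nontrivial automorphism is sqrt(-1893) ↦ -sqrt(-1893). Hence Gal(Q(sqrt(-1893))/Q) = Z/2Z.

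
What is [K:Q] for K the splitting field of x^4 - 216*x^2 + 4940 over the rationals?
[K:Q] = 4

f factors as (x^2 - 190)(x^2 - 26); the splitting field is K = Q(sqrt(190), sqrt(26)). Since 190, 26, and 4940 are all non-squares in Q, the three subfields Q(sqrt(190)), Q(sqrt(26)), Q(sqrt(4940)) are distinct degree-2 extensions, so [K:Q] = 4 (Klein four Galois group).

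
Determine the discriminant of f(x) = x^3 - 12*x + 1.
Δ = 6885

For a depressed cubic x^3 + p x + q the discriminant is Δ = -4 p^3 - 27 q^2 = -4*(-12)^3 - 27*(1)^2 = 6912 - 27 = 6885.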